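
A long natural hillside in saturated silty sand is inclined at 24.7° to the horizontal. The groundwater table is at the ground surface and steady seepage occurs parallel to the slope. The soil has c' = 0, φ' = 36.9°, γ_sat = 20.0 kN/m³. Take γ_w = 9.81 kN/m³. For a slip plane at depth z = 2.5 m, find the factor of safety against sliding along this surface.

With seepage parallel to the slope and the water table at the surface, the effective normal stress on the slip plane uses the buoyant unit weight γ' = γ_sat − γ_w while the driving shear stress uses γ_sat:
FS = [c' + γ' z cos²β tanφ'] / [γ_sat z sinβ cosβ]
(For c' = 0 this reduces to FS = (γ'/γ_sat)·tanφ'/tanβ.)
γ' = 20.0 − 9.81 = 10.19 kN/m³
Numerator = 0.0 + 10.19·2.5·cos²24.7°·tan36.9° = 0.0 + 10.19·2.5·0.8254·0.7508 = 15.787 kPa
Denominator = 20.0·2.5·sin24.7°·cos24.7° = 20.0·2.5·0.4179·0.9085 = 18.982 kPa
FS = 15.787 / 18.982 = 0.832

FS = 0.83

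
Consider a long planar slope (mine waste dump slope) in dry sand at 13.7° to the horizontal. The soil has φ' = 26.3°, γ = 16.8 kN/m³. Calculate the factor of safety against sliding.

FS = 2.03

For a dry cohesionless infinite slope the factor of safety is FS = tanφ' / tanβ.
FS = tan26.3° / tan13.7° = 0.4942 / 0.2438 = 2.027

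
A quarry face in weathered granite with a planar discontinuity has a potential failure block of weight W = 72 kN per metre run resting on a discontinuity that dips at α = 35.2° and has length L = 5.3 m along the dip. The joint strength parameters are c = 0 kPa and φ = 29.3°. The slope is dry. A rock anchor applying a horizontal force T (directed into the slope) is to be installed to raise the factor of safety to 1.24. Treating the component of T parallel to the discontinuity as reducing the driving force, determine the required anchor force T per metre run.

T = 14 kN/m

Resolving forces along and normal to the sliding plane, with the horizontal anchor force T adding T·sinα to the effective normal force and T·cosα acting up the plane against the driving force:
FS = [cL + (W cosα + T sinα) tanφ] / [W sinα − T cosα]
Without the anchor: N' = 58.8 kN/m, driving T_d = 41.5 kN/m, resisting R = 0·5.3 + 58.8·tan29.3° = 33.0 kN/m, FS = 0.80.
Setting FS = 1.24 and solving for T:
1.24·(41.5 − T cos35.2°) = 33.0 + T sin35.2°·tan29.3°
T·(sin35.2°·tan29.3° + 1.24·cos35.2°) = 1.24·41.5 − 33.0
T·(0.5764·0.5612 + 1.24·0.8171) = 51.5 − 33.0 = 18.4
T·1.3367 = 18.4
T = 13.8 kN/m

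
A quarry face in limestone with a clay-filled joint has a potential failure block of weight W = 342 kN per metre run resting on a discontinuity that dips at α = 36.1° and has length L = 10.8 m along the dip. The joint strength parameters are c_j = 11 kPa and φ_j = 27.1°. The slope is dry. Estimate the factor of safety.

Resolving the block weight along and normal to the plane and applying the Mohr–Coulomb strength on the joint:
N' = W cosα = 342·cos36.1° = 276.3 kN/m
Driving force T = W sinα = 342·sin36.1° = 201.5 kN/m
Resisting force R = c_j·L + N'·tanφ_j = 11·10.8 + 276.3·tan27.1° = 118.8 + 141.4 = 260.2 kN/m
FS = R / T = 260.2 / 201.5 = 1.291

FS = 1.29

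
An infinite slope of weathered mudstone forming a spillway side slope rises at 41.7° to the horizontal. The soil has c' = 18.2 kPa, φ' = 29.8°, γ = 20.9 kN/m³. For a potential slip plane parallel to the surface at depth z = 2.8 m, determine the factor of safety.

For an infinite slope with a slip plane parallel to the surface (no pore pressure): FS = [c' + γz cos²β tanφ'] / [γz sinβ cosβ].
γz = 20.9·2.8 = 58.52 kN/m²
Numerator = 18.2 + 58.52·cos²41.7°·tan29.8° = 18.2 + 58.52·0.5575·0.5727 = 36.883 kPa
Denominator = 58.52·sin41.7°·cos41.7° = 58.52·0.6652·0.7466 = 29.066 kPa
FS = 36.883 / 29.066 = 1.269

FS = 1.27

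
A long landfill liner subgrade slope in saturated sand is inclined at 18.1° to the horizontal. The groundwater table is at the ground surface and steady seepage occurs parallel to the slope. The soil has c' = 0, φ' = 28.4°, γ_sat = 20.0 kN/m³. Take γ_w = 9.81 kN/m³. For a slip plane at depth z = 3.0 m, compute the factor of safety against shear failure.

FS = 0.84

With seepage parallel to the slope and the water table at the surface, the effective normal stress on the slip plane uses the buoyant unit weight γ' = γ_sat − γ_w while the driving shear stress uses γ_sat:
FS = [c' + γ' z cos²β tanφ'] / [γ_sat z sinβ cosβ]
(For c' = 0 this reduces to FS = (γ'/γ_sat)·tanφ'/tanβ.)
γ' = 20.0 − 9.81 = 10.19 kN/m³
Numerator = 0.0 + 10.19·3.0·cos²18.1°·tan28.4° = 0.0 + 10.19·3.0·0.9035·0.5407 = 14.934 kPa
Denominator = 20.0·3.0·sin18.1°·cos18.1° = 20.0·3.0·0.3107·0.9505 = 17.718 kPa
FS = 14.934 / 17.718 = 0.843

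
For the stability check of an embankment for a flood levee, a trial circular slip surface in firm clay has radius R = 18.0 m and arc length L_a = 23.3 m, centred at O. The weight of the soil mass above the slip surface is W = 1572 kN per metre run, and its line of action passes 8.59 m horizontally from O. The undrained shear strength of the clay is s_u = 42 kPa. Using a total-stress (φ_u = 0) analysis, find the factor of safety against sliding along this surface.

Taking moments about the centre O, the resisting moment is provided by the undrained shear strength acting along the arc:
M_R = s_u·L_a·R = 42·23.30·18.0 = 17614.8 kN·m/m
M_D = W·d = 1572·8.59 = 13503.5 kN·m/m
FS = M_R / M_D = 17614.8 / 13503.5 = 1.304

FS = 1.30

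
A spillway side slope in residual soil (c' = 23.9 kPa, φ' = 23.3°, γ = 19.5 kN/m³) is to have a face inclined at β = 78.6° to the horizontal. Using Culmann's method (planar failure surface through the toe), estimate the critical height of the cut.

H_c = 10.25 m

Culmann's analysis gives the critical failure plane at α_cr = (β + φ')/2 = (78.6 + 23.3)/2 = 50.9°, and the critical height
H_c = (4c'/γ) · sinβ cosφ' / [1 − cos(β − φ')]
    = (4·23.9/19.5) · sin78.6°·cos23.3° / [1 − cos(55.3°)]
    = 4.903 · 0.9803·0.9184 / [1 − 0.5693]
    = 4.903 · 0.9003 / 0.4307
    = 10.25 m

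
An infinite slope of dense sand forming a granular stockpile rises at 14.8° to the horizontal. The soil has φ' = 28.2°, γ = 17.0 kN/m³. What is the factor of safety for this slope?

FS = 2.03

For a dry cohesionless infinite slope the factor of safety is FS = tanφ' / tanβ.
FS = tan28.2° / tan14.8° = 0.5362 / 0.2642 = 2.029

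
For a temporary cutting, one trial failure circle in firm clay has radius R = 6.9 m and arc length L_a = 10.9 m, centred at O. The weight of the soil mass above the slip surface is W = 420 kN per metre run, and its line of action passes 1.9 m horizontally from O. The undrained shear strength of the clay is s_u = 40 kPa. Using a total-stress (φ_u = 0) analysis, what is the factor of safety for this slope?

Taking moments about the centre O, the resisting moment is provided by the undrained shear strength acting along the arc:
M_R = s_u·L_a·R = 40·10.90·6.9 = 3008.4 kN·m/m
M_D = W·d = 420·1.9 = 798.0 kN·m/m
FS = M_R / M_D = 3008.4 / 798.0 = 3.770

FS = 3.77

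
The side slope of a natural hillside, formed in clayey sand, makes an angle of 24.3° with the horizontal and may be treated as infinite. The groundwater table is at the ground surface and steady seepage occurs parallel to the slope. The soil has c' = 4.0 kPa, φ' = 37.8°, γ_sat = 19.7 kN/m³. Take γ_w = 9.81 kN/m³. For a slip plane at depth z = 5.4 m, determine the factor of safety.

With seepage parallel to the slope and the water table at the surface, the effective normal stress on the slip plane uses the buoyant unit weight γ' = γ_sat − γ_w while the driving shear stress uses γ_sat:
FS = [c' + γ' z cos²β tanφ'] / [γ_sat z sinβ cosβ]
γ' = 19.7 − 9.81 = 9.89 kN/m³
Numerator = 4.0 + 9.89·5.4·cos²24.3°·tan37.8° = 4.0 + 9.89·5.4·0.8307·0.7757 = 38.411 kPa
Denominator = 19.7·5.4·sin24.3°·cos24.3° = 19.7·5.4·0.4115·0.9114 = 39.898 kPa
FS = 38.411 / 39.898 = 0.963

FS = 0.96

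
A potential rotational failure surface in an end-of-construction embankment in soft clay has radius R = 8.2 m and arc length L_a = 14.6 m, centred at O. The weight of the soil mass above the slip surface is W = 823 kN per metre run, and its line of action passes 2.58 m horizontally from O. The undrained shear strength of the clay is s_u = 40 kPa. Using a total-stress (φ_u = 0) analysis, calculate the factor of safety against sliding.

Taking moments about the centre O, the resisting moment is provided by the undrained shear strength acting along the arc:
M_R = s_u·L_a·R = 40·14.60·8.2 = 4788.8 kN·m/m
M_D = W·d = 823·2.58 = 2123.3 kN·m/m
FS = M_R / M_D = 4788.8 / 2123.3 = 2.255

FS = 2.26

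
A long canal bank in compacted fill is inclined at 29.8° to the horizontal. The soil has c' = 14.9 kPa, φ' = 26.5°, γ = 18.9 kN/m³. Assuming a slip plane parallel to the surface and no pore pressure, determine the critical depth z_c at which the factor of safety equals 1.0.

Setting FS = 1.00 in FS = [c' + γz cos²β tanφ'] / [γz sinβ cosβ] and solving for z:
z = c' / [γ cosβ (FS·sinβ − cosβ·tanφ')]
  = 14.9 / [18.9·cos29.8°·(1.00·sin29.8° − cos29.8°·tan26.5°)]
  = 14.9 / [18.9·0.8678·(1.00·0.4970 − 0.8678·0.4986)]
  = 14.9 / 1.0549 = 14.124 m

z_c = 14.12 m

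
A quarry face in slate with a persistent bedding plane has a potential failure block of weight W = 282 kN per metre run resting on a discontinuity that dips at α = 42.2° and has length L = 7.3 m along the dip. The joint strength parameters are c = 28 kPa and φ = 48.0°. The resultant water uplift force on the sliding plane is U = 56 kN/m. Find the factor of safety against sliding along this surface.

FS = 1.98

Resolving the block weight along and normal to the plane and applying the Mohr–Coulomb strength on the joint:
N' = W cosα − U = 282·cos42.2° − 56 = 152.9 kN/m
Driving force T = W sinα = 282·sin42.2° = 189.4 kN/m
Resisting force R = c·L + N'·tanφ = 28·7.3 + 152.9·tan48.0° = 204.4 + 169.8 = 374.2 kN/m
FS = R / T = 374.2 / 189.4 = 1.976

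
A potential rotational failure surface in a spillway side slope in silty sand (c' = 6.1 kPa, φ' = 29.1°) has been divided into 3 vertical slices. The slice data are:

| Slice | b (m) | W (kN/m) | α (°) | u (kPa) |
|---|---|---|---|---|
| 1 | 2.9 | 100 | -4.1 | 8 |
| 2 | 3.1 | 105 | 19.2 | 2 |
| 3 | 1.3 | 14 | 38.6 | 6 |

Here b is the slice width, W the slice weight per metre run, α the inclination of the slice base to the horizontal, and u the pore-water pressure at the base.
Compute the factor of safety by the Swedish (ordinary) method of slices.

Ordinary method of slices: FS = Σ[c'·Δl_i + (W_i cosα_i − u_i·Δl_i)·tanφ'] / Σ W_i sinα_i, with Δl_i = b_i / cosα_i.
Slice 1: Δl = 2.9/cos(-4.1°) = 2.907 m; N'_1 = 100·cos(-4.1°) − 8·2.907 = 76.5; c'Δl = 17.74; W sinα = -7.1
Slice 2: Δl = 3.1/cos19.2° = 3.283 m; N'_2 = 105·cos19.2° − 2·3.283 = 92.6; c'Δl = 20.02; W sinα = 34.5
Slice 3: Δl = 1.3/cos38.6° = 1.663 m; N'_3 = 14·cos38.6° − 6·1.663 = 1.0; c'Δl = 10.15; W sinα = 8.7
Σc'Δl = 47.9 kN/m; ΣN' = 170.0 kN/m; ΣW sinα = 36.1 kN/m
Resisting = 47.9 + 170.0·tan29.1° = 47.9 + 94.6 = 142.5 kN/m
FS = 142.5 / 36.1 = 3.947

FS = 3.95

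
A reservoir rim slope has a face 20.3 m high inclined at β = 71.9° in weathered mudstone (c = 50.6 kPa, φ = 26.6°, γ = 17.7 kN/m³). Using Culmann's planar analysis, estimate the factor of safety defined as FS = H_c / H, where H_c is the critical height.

FS = 1.61

H_c = (4c/γ) · sinβ cosφ / [1 − cos(β − φ)]
    = (4·50.6/17.7) · sin71.9°·cos26.6° / [1 − cos45.3°]
    = 11.435 · 0.8499 / 0.2966 = 32.77 m
FS = H_c / H = 32.77 / 20.3 = 1.614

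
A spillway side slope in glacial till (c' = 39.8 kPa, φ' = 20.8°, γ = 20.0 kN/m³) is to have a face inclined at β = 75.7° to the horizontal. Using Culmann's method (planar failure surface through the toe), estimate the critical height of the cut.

H_c = 16.97 m

Culmann's analysis gives the critical failure plane at α_cr = (β + φ')/2 = (75.7 + 20.8)/2 = 48.2°, and the critical height
H_c = (4c'/γ) · sinβ cosφ' / [1 − cos(β − φ')]
    = (4·39.8/20.0) · sin75.7°·cos20.8° / [1 − cos(54.9°)]
    = 7.960 · 0.9690·0.9348 / [1 − 0.5750]
    = 7.960 · 0.9059 / 0.4250
    = 16.97 m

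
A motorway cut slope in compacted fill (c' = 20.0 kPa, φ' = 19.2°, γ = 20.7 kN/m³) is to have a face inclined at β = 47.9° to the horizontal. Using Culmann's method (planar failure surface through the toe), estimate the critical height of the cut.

Culmann's analysis gives the critical failure plane at α_cr = (β + φ')/2 = (47.9 + 19.2)/2 = 33.5°, and the critical height
H_c = (4c'/γ) · sinβ cosφ' / [1 − cos(β − φ')]
    = (4·20.0/20.7) · sin47.9°·cos19.2° / [1 − cos(28.7°)]
    = 3.865 · 0.7420·0.9444 / [1 − 0.8771]
    = 3.865 · 0.7007 / 0.1229
    = 22.04 m

H_c = 22.04 m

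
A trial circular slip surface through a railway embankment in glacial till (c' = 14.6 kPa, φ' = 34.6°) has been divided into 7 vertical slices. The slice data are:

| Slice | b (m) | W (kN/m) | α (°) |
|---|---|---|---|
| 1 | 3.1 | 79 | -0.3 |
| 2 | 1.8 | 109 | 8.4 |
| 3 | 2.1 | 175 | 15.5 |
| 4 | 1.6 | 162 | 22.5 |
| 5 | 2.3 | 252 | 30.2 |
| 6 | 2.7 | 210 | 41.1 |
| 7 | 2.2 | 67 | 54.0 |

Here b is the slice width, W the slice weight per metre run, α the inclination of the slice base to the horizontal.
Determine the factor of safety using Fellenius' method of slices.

FS = 2.05

Ordinary method of slices: FS = Σ[c'·Δl_i + (W_i cosα_i)·tanφ'] / Σ W_i sinα_i, with Δl_i = b_i / cosα_i.
Slice 1: Δl = 3.1/cos(-0.3°) = 3.100 m; N'_1 = 79·cos(-0.3°) = 79.0; c'Δl = 45.26; W sinα = -0.4
Slice 2: Δl = 1.8/cos8.4° = 1.820 m; N'_2 = 109·cos8.4° = 107.8; c'Δl = 26.56; W sinα = 15.9
Slice 3: Δl = 2.1/cos15.5° = 2.179 m; N'_3 = 175·cos15.5° = 168.6; c'Δl = 31.82; W sinα = 46.8
Slice 4: Δl = 1.6/cos22.5° = 1.732 m; N'_4 = 162·cos22.5° = 149.7; c'Δl = 25.28; W sinα = 62.0
Slice 5: Δl = 2.3/cos30.2° = 2.661 m; N'_5 = 252·cos30.2° = 217.8; c'Δl = 38.85; W sinα = 126.8
Slice 6: Δl = 2.7/cos41.1° = 3.583 m; N'_6 = 210·cos41.1° = 158.2; c'Δl = 52.31; W sinα = 138.0
Slice 7: Δl = 2.2/cos54.0° = 3.743 m; N'_7 = 67·cos54.0° = 39.4; c'Δl = 54.65; W sinα = 54.2
Σc'Δl = 274.7 kN/m; ΣN' = 920.6 kN/m; ΣW sinα = 443.3 kN/m
Resisting = 274.7 + 920.6·tan34.6° = 274.7 + 635.1 = 909.8 kN/m
FS = 909.8 / 443.3 = 2.052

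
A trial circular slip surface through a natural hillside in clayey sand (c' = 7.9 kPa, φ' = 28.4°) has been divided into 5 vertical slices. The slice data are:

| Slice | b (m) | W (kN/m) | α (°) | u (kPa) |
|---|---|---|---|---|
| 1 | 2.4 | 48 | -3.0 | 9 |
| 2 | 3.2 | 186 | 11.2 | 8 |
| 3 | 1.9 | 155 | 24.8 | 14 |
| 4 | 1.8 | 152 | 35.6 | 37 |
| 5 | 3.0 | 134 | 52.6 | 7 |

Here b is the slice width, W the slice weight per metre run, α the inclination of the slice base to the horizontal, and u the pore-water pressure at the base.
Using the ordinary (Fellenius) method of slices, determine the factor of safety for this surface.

Ordinary method of slices: FS = Σ[c'·Δl_i + (W_i cosα_i − u_i·Δl_i)·tanφ'] / Σ W_i sinα_i, with Δl_i = b_i / cosα_i.
Slice 1: Δl = 2.4/cos(-3.0°) = 2.403 m; N'_1 = 48·cos(-3.0°) − 9·2.403 = 26.3; c'Δl = 18.99; W sinα = -2.5
Slice 2: Δl = 3.2/cos11.2° = 3.262 m; N'_2 = 186·cos11.2° − 8·3.262 = 156.4; c'Δl = 25.77; W sinα = 36.1
Slice 3: Δl = 1.9/cos24.8° = 2.093 m; N'_3 = 155·cos24.8° − 14·2.093 = 111.4; c'Δl = 16.53; W sinα = 65.0
Slice 4: Δl = 1.8/cos35.6° = 2.214 m; N'_4 = 152·cos35.6° − 37·2.214 = 41.7; c'Δl = 17.49; W sinα = 88.5
Slice 5: Δl = 3.0/cos52.6° = 4.939 m; N'_5 = 134·cos52.6° − 7·4.939 = 46.8; c'Δl = 39.02; W sinα = 106.5
Σc'Δl = 117.8 kN/m; ΣN' = 382.6 kN/m; ΣW sinα = 293.6 kN/m
Resisting = 117.8 + 382.6·tan28.4° = 117.8 + 206.9 = 324.7 kN/m
FS = 324.7 / 293.6 = 1.106

FS = 1.11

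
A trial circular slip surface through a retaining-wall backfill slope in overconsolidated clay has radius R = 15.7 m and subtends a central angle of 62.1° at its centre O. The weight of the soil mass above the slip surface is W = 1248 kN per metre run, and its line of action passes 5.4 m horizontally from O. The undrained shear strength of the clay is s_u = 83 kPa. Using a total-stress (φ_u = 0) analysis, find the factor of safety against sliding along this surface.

Taking moments about the centre O, the resisting moment is provided by the undrained shear strength acting along the arc:
Arc length L_a = R·θ = 15.7·(62.1°·π/180) = 15.7·1.0838 = 17.02 m
M_R = s_u·L_a·R = 83·17.02·15.7 = 22174.1 kN·m/m
M_D = W·d = 1248·5.4 = 6739.2 kN·m/m
FS = M_R / M_D = 22174.1 / 6739.2 = 3.290

FS = 3.29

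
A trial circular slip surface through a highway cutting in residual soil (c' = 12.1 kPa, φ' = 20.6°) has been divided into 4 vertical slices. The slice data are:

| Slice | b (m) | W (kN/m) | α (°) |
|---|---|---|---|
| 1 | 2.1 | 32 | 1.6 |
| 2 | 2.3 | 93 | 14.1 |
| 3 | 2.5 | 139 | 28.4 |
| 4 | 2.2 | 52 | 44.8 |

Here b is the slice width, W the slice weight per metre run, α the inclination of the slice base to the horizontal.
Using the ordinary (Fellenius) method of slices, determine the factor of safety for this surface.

FS = 1.84

Ordinary method of slices: FS = Σ[c'·Δl_i + (W_i cosα_i)·tanφ'] / Σ W_i sinα_i, with Δl_i = b_i / cosα_i.
Slice 1: Δl = 2.1/cos1.6° = 2.101 m; N'_1 = 32·cos1.6° = 32.0; c'Δl = 25.42; W sinα = 0.9
Slice 2: Δl = 2.3/cos14.1° = 2.371 m; N'_2 = 93·cos14.1° = 90.2; c'Δl = 28.69; W sinα = 22.7
Slice 3: Δl = 2.5/cos28.4° = 2.842 m; N'_3 = 139·cos28.4° = 122.3; c'Δl = 34.39; W sinα = 66.1
Slice 4: Δl = 2.2/cos44.8° = 3.100 m; N'_4 = 52·cos44.8° = 36.9; c'Δl = 37.52; W sinα = 36.6
Σc'Δl = 126.0 kN/m; ΣN' = 281.4 kN/m; ΣW sinα = 126.3 kN/m
Resisting = 126.0 + 281.4·tan20.6° = 126.0 + 105.8 = 231.8 kN/m
FS = 231.8 / 126.3 = 1.835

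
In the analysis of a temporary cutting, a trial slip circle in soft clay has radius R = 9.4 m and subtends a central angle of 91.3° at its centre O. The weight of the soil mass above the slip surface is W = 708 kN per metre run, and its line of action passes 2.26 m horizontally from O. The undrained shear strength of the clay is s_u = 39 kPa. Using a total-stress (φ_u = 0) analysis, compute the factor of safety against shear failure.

Taking moments about the centre O, the resisting moment is provided by the undrained shear strength acting along the arc:
Arc length L_a = R·θ = 9.4·(91.3°·π/180) = 9.4·1.5935 = 14.98 m
M_R = s_u·L_a·R = 39·14.98·9.4 = 5491.2 kN·m/m
M_D = W·d = 708·2.26 = 1600.1 kN·m/m
FS = M_R / M_D = 5491.2 / 1600.1 = 3.432

FS = 3.43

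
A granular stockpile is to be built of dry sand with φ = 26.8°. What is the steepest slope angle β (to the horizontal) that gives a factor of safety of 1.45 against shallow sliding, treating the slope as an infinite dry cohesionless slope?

For an infinite dry cohesionless slope FS = tanφ/tanβ, so tanβ = tanφ / FS.
tanβ = tan26.8° / 1.45 = 0.5051 / 1.45 = 0.3484
β = arctan(0.3484) = 19.21°

β = 19.2°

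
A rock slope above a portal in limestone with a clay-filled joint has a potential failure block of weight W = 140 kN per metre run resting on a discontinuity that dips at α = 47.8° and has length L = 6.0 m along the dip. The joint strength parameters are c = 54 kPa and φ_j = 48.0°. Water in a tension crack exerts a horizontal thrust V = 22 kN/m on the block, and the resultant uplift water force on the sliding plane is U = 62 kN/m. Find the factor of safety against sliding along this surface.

FS = 2.88

Resolving the block weight along and normal to the plane and applying the Mohr–Coulomb strength on the joint:
N' = W cosα − U − V sinα = 140·cos47.8° − 62 − 22·sin47.8° = 15.7 kN/m
Driving force T = W sinα + V cosα = 140·sin47.8° + 22·cos47.8° = 118.5 kN/m
Resisting force R = c·L + N'·tanφ_j = 54·6.0 + 15.7·tan48.0° = 324.0 + 17.5 = 341.5 kN/m
FS = R / T = 341.5 / 118.5 = 2.882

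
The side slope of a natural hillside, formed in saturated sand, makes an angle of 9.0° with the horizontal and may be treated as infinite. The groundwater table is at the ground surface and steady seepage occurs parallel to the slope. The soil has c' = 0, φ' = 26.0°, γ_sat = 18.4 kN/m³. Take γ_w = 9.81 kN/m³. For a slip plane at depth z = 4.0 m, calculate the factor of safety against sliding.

FS = 1.44

With seepage parallel to the slope and the water table at the surface, the effective normal stress on the slip plane uses the buoyant unit weight γ' = γ_sat − γ_w while the driving shear stress uses γ_sat:
FS = [c' + γ' z cos²β tanφ'] / [γ_sat z sinβ cosβ]
(For c' = 0 this reduces to FS = (γ'/γ_sat)·tanφ'/tanβ.)
γ' = 18.4 − 9.81 = 8.59 kN/m³
Numerator = 0.0 + 8.59·4.0·cos²9.0°·tan26.0° = 0.0 + 8.59·4.0·0.9755·0.4877 = 16.348 kPa
Denominator = 18.4·4.0·sin9.0°·cos9.0° = 18.4·4.0·0.1564·0.9877 = 11.372 kPa
FS = 16.348 / 11.372 = 1.438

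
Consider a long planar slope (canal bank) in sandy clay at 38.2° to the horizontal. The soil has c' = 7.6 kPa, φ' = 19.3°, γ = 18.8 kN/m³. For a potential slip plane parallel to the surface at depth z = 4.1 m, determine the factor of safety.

FS = 0.65

For an infinite slope with a slip plane parallel to the surface (no pore pressure): FS = [c' + γz cos²β tanφ'] / [γz sinβ cosβ].
γz = 18.8·4.1 = 77.08 kN/m²
Numerator = 7.6 + 77.08·cos²38.2°·tan19.3° = 7.6 + 77.08·0.6176·0.3502 = 24.270 kPa
Denominator = 77.08·sin38.2°·cos38.2° = 77.08·0.6184·0.7859 = 37.459 kPa
FS = 24.270 / 37.459 = 0.648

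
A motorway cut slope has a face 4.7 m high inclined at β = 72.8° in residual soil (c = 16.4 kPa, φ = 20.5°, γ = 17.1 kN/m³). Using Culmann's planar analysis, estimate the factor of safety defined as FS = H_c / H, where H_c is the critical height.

FS = 1.88

H_c = (4c/γ) · sinβ cosφ / [1 − cos(β − φ)]
    = (4·16.4/17.1) · sin72.8°·cos20.5° / [1 − cos52.3°]
    = 3.836 · 0.8948 / 0.3885 = 8.84 m
FS = H_c / H = 8.84 / 4.7 = 1.880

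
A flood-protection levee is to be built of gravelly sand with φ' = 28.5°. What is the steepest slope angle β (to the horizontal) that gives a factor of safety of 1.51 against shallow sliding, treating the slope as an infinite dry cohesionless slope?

β = 19.8°

For an infinite dry cohesionless slope FS = tanφ'/tanβ, so tanβ = tanφ' / FS.
tanβ = tan28.5° / 1.51 = 0.5430 / 1.51 = 0.3596
β = arctan(0.3596) = 19.78°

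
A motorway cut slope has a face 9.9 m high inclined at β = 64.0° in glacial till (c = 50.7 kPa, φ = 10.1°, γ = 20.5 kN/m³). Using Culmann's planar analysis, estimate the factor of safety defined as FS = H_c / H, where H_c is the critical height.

H_c = (4c/γ) · sinβ cosφ / [1 − cos(β − φ)]
    = (4·50.7/20.5) · sin64.0°·cos10.1° / [1 − cos53.9°]
    = 9.893 · 0.8849 / 0.4108 = 21.31 m
FS = H_c / H = 21.31 / 9.9 = 2.152

FS = 2.15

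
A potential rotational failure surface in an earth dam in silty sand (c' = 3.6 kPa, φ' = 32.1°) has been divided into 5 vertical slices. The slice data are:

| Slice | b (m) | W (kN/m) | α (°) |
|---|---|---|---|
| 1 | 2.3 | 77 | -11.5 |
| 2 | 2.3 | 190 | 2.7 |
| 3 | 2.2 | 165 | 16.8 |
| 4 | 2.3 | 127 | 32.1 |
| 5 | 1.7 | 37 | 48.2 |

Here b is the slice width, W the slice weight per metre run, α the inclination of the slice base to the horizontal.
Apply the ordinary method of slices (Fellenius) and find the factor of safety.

FS = 2.88

Ordinary method of slices: FS = Σ[c'·Δl_i + (W_i cosα_i)·tanφ'] / Σ W_i sinα_i, with Δl_i = b_i / cosα_i.
Slice 1: Δl = 2.3/cos(-11.5°) = 2.347 m; N'_1 = 77·cos(-11.5°) = 75.5; c'Δl = 8.45; W sinα = -15.4
Slice 2: Δl = 2.3/cos2.7° = 2.303 m; N'_2 = 190·cos2.7° = 189.8; c'Δl = 8.29; W sinα = 9.0
Slice 3: Δl = 2.2/cos16.8° = 2.298 m; N'_3 = 165·cos16.8° = 158.0; c'Δl = 8.27; W sinα = 47.7
Slice 4: Δl = 2.3/cos32.1° = 2.715 m; N'_4 = 127·cos32.1° = 107.6; c'Δl = 9.77; W sinα = 67.5
Slice 5: Δl = 1.7/cos48.2° = 2.551 m; N'_5 = 37·cos48.2° = 24.7; c'Δl = 9.18; W sinα = 27.6
Σc'Δl = 44.0 kN/m; ΣN' = 555.4 kN/m; ΣW sinα = 136.4 kN/m
Resisting = 44.0 + 555.4·tan32.1° = 44.0 + 348.4 = 392.4 kN/m
FS = 392.4 / 136.4 = 2.878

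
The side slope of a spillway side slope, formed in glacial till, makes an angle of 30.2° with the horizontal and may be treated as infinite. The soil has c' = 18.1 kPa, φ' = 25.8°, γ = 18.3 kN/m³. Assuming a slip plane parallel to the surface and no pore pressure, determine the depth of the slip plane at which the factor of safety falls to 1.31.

Setting FS = 1.31 in FS = [c' + γz cos²β tanφ'] / [γz sinβ cosβ] and solving for z:
z = c' / [γ cosβ (FS·sinβ − cosβ·tanφ')]
  = 18.1 / [18.3·cos30.2°·(1.31·sin30.2° − cos30.2°·tan25.8°)]
  = 18.1 / [18.3·0.8643·(1.31·0.5030 − 0.8643·0.4834)]
  = 18.1 / 3.8141 = 4.746 m

z = 4.75 m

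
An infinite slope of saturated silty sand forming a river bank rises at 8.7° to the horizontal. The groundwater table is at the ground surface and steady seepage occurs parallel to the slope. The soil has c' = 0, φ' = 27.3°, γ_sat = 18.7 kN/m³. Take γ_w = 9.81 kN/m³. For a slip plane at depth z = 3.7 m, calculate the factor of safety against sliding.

With seepage parallel to the slope and the water table at the surface, the effective normal stress on the slip plane uses the buoyant unit weight γ' = γ_sat − γ_w while the driving shear stress uses γ_sat:
FS = [c' + γ' z cos²β tanφ'] / [γ_sat z sinβ cosβ]
(For c' = 0 this reduces to FS = (γ'/γ_sat)·tanφ'/tanβ.)
γ' = 18.7 − 9.81 = 8.89 kN/m³
Numerator = 0.0 + 8.89·3.7·cos²8.7°·tan27.3° = 0.0 + 8.89·3.7·0.9771·0.5161 = 16.589 kPa
Denominator = 18.7·3.7·sin8.7°·cos8.7° = 18.7·3.7·0.1513·0.9885 = 10.345 kPa
FS = 16.589 / 10.345 = 1.604

FS = 1.60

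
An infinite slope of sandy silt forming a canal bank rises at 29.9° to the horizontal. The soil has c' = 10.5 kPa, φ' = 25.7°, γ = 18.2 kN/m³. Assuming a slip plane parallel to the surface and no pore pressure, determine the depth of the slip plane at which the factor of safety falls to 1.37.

z = 2.50 m

Setting FS = 1.37 in FS = [c' + γz cos²β tanφ'] / [γz sinβ cosβ] and solving for z:
z = c' / [γ cosβ (FS·sinβ − cosβ·tanφ')]
  = 10.5 / [18.2·cos29.9°·(1.37·sin29.9° − cos29.9°·tan25.7°)]
  = 10.5 / [18.2·0.8669·(1.37·0.4985 − 0.8669·0.4813)]
  = 10.5 / 4.1924 = 2.505 m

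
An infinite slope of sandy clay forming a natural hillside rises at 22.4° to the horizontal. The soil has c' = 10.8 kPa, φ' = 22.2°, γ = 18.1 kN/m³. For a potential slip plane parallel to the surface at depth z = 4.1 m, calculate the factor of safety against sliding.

For an infinite slope with a slip plane parallel to the surface (no pore pressure): FS = [c' + γz cos²β tanφ'] / [γz sinβ cosβ].
γz = 18.1·4.1 = 74.21 kN/m²
Numerator = 10.8 + 74.21·cos²22.4°·tan22.2° = 10.8 + 74.21·0.8548·0.4081 = 36.687 kPa
Denominator = 74.21·sin22.4°·cos22.4° = 74.21·0.3811·0.9245 = 26.145 kPa
FS = 36.687 / 26.145 = 1.403

FS = 1.40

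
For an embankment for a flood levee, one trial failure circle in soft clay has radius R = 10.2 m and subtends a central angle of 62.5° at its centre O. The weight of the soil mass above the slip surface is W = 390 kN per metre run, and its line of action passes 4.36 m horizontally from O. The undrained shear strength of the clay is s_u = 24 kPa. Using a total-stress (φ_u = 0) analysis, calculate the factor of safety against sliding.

FS = 1.60

Taking moments about the centre O, the resisting moment is provided by the undrained shear strength acting along the arc:
Arc length L_a = R·θ = 10.2·(62.5°·π/180) = 10.2·1.0908 = 11.13 m
M_R = s_u·L_a·R = 24·11.13·10.2 = 2723.8 kN·m/m
M_D = W·d = 390·4.36 = 1700.4 kN·m/m
FS = M_R / M_D = 2723.8 / 1700.4 = 1.602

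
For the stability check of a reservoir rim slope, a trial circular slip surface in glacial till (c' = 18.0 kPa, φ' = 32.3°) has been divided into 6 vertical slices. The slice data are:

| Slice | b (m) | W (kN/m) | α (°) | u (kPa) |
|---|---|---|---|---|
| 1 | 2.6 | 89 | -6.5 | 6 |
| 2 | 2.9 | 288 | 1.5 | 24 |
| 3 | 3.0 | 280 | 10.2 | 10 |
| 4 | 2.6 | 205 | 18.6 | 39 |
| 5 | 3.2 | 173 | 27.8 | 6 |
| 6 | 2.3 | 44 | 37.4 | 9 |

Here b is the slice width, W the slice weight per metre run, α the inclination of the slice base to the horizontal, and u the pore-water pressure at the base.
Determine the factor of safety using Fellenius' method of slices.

Ordinary method of slices: FS = Σ[c'·Δl_i + (W_i cosα_i − u_i·Δl_i)·tanφ'] / Σ W_i sinα_i, with Δl_i = b_i / cosα_i.
Slice 1: Δl = 2.6/cos(-6.5°) = 2.617 m; N'_1 = 89·cos(-6.5°) − 6·2.617 = 72.7; c'Δl = 47.10; W sinα = -10.1
Slice 2: Δl = 2.9/cos1.5° = 2.901 m; N'_2 = 288·cos1.5° − 24·2.901 = 218.3; c'Δl = 52.22; W sinα = 7.5
Slice 3: Δl = 3.0/cos10.2° = 3.048 m; N'_3 = 280·cos10.2° − 10·3.048 = 245.1; c'Δl = 54.87; W sinα = 49.6
Slice 4: Δl = 2.6/cos18.6° = 2.743 m; N'_4 = 205·cos18.6° − 39·2.743 = 87.3; c'Δl = 49.38; W sinα = 65.4
Slice 5: Δl = 3.2/cos27.8° = 3.618 m; N'_5 = 173·cos27.8° − 6·3.618 = 131.3; c'Δl = 65.12; W sinα = 80.7
Slice 6: Δl = 2.3/cos37.4° = 2.895 m; N'_6 = 44·cos37.4° − 9·2.895 = 8.9; c'Δl = 52.11; W sinα = 26.7
Σc'Δl = 320.8 kN/m; ΣN' = 763.6 kN/m; ΣW sinα = 219.8 kN/m
Resisting = 320.8 + 763.6·tan32.3° = 320.8 + 482.7 = 803.5 kN/m
FS = 803.5 / 219.8 = 3.655

FS = 3.66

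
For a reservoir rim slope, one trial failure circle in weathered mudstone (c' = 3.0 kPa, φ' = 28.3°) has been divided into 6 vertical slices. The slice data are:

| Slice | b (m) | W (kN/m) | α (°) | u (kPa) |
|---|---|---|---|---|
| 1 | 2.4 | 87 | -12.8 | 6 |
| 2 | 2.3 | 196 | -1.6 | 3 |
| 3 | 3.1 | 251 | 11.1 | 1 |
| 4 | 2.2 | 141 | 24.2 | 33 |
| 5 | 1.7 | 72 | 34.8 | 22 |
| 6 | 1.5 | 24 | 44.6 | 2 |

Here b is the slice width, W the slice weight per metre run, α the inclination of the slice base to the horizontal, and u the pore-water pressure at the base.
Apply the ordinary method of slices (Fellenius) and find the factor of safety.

Ordinary method of slices: FS = Σ[c'·Δl_i + (W_i cosα_i − u_i·Δl_i)·tanφ'] / Σ W_i sinα_i, with Δl_i = b_i / cosα_i.
Slice 1: Δl = 2.4/cos(-12.8°) = 2.461 m; N'_1 = 87·cos(-12.8°) − 6·2.461 = 70.1; c'Δl = 7.38; W sinα = -19.3
Slice 2: Δl = 2.3/cos(-1.6°) = 2.301 m; N'_2 = 196·cos(-1.6°) − 3·2.301 = 189.0; c'Δl = 6.90; W sinα = -5.5
Slice 3: Δl = 3.1/cos11.1° = 3.159 m; N'_3 = 251·cos11.1° − 1·3.159 = 243.1; c'Δl = 9.48; W sinα = 48.3
Slice 4: Δl = 2.2/cos24.2° = 2.412 m; N'_4 = 141·cos24.2° − 33·2.412 = 49.0; c'Δl = 7.24; W sinα = 57.8
Slice 5: Δl = 1.7/cos34.8° = 2.070 m; N'_5 = 72·cos34.8° − 22·2.070 = 13.6; c'Δl = 6.21; W sinα = 41.1
Slice 6: Δl = 1.5/cos44.6° = 2.107 m; N'_6 = 24·cos44.6° − 2·2.107 = 12.9; c'Δl = 6.32; W sinα = 16.9
Σc'Δl = 43.5 kN/m; ΣN' = 577.7 kN/m; ΣW sinα = 139.3 kN/m
Resisting = 43.5 + 577.7·tan28.3° = 43.5 + 311.1 = 354.6 kN/m
FS = 354.6 / 139.3 = 2.545

FS = 2.55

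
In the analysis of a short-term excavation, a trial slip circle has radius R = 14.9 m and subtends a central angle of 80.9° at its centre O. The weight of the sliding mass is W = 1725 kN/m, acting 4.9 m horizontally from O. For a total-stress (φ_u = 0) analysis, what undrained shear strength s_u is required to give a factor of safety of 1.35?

s_u = 36.4 kPa

FS = s_u·L_a·R / (W·d), so s_u = FS·W·d / (L_a·R).
Arc length L_a = R·θ = 14.9·(80.9°·π/180) = 14.9·1.4120 = 21.04 m
s_u = 1.35·1725·4.9 / (21.04·14.9) = 11410.9 / 313.47 = 36.40 kPa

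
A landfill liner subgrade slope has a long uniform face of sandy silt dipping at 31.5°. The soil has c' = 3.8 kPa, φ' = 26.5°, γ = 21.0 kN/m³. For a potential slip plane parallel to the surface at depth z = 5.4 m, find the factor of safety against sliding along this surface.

For an infinite slope with a slip plane parallel to the surface (no pore pressure): FS = [c' + γz cos²β tanφ'] / [γz sinβ cosβ].
γz = 21.0·5.4 = 113.40 kN/m²
Numerator = 3.8 + 113.40·cos²31.5°·tan26.5° = 3.8 + 113.40·0.7270·0.4986 = 44.904 kPa
Denominator = 113.40·sin31.5°·cos31.5° = 113.40·0.5225·0.8526 = 50.520 kPa
FS = 44.904 / 50.520 = 0.889

FS = 0.89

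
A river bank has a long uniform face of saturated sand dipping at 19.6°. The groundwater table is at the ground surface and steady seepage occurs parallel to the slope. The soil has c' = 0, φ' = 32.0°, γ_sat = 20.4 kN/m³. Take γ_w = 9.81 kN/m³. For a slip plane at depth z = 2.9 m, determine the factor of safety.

With seepage parallel to the slope and the water table at the surface, the effective normal stress on the slip plane uses the buoyant unit weight γ' = γ_sat − γ_w while the driving shear stress uses γ_sat:
FS = [c' + γ' z cos²β tanφ'] / [γ_sat z sinβ cosβ]
(For c' = 0 this reduces to FS = (γ'/γ_sat)·tanφ'/tanβ.)
γ' = 20.4 − 9.81 = 10.59 kN/m³
Numerator = 0.0 + 10.59·2.9·cos²19.6°·tan32.0° = 0.0 + 10.59·2.9·0.8875·0.6249 = 17.031 kPa
Denominator = 20.4·2.9·sin19.6°·cos19.6° = 20.4·2.9·0.3355·0.9421 = 18.695 kPa
FS = 17.031 / 18.695 = 0.911

FS = 0.91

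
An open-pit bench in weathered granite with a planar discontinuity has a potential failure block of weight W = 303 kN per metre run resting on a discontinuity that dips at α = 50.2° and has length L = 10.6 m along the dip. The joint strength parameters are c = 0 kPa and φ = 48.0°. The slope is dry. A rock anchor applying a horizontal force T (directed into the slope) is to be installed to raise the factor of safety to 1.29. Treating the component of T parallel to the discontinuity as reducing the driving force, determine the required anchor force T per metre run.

Resolving forces along and normal to the sliding plane, with the horizontal anchor force T adding T·sinα to the effective normal force and T·cosα acting up the plane against the driving force:
FS = [cL + (W cosα + T sinα) tanφ] / [W sinα − T cosα]
Without the anchor: N' = 194.0 kN/m, driving T_d = 232.8 kN/m, resisting R = 0·10.6 + 194.0·tan48.0° = 215.4 kN/m, FS = 0.93.
Setting FS = 1.29 and solving for T:
1.29·(232.8 − T cos50.2°) = 215.4 + T sin50.2°·tan48.0°
T·(sin50.2°·tan48.0° + 1.29·cos50.2°) = 1.29·232.8 − 215.4
T·(0.7683·1.1106 + 1.29·0.6401) = 300.3 − 215.4 = 84.9
T·1.6790 = 84.9
T = 50.6 kN/m

T = 51 kN/m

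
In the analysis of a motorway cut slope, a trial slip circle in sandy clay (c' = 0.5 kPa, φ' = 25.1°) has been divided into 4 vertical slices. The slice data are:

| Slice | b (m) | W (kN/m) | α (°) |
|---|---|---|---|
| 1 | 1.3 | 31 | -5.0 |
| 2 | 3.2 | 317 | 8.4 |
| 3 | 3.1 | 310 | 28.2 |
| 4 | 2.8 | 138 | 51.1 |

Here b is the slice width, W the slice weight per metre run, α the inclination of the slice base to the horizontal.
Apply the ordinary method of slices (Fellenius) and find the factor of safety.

FS = 1.13

Ordinary method of slices: FS = Σ[c'·Δl_i + (W_i cosα_i)·tanφ'] / Σ W_i sinα_i, with Δl_i = b_i / cosα_i.
Slice 1: Δl = 1.3/cos(-5.0°) = 1.305 m; N'_1 = 31·cos(-5.0°) = 30.9; c'Δl = 0.65; W sinα = -2.7
Slice 2: Δl = 3.2/cos8.4° = 3.235 m; N'_2 = 317·cos8.4° = 313.6; c'Δl = 1.62; W sinα = 46.3
Slice 3: Δl = 3.1/cos28.2° = 3.518 m; N'_3 = 310·cos28.2° = 273.2; c'Δl = 1.76; W sinα = 146.5
Slice 4: Δl = 2.8/cos51.1° = 4.459 m; N'_4 = 138·cos51.1° = 86.7; c'Δl = 2.23; W sinα = 107.4
Σc'Δl = 6.3 kN/m; ΣN' = 704.3 kN/m; ΣW sinα = 297.5 kN/m
Resisting = 6.3 + 704.3·tan25.1° = 6.3 + 329.9 = 336.2 kN/m
FS = 336.2 / 297.5 = 1.130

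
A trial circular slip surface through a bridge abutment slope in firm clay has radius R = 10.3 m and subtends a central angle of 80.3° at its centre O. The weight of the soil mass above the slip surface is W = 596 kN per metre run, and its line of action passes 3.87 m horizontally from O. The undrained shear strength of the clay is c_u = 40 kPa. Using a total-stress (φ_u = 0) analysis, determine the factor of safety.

Taking moments about the centre O, the resisting moment is provided by the undrained shear strength acting along the arc:
Arc length L_a = R·θ = 10.3·(80.3°·π/180) = 10.3·1.4015 = 14.44 m
M_R = c_u·L_a·R = 40·14.44·10.3 = 5947.4 kN·m/m
M_D = W·d = 596·3.87 = 2306.5 kN·m/m
FS = M_R / M_D = 5947.4 / 2306.5 = 2.579

FS = 2.58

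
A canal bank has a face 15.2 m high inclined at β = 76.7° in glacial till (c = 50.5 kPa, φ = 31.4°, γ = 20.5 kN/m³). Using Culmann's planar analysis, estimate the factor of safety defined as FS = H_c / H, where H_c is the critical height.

FS = 1.82

H_c = (4c/γ) · sinβ cosφ / [1 − cos(β − φ)]
    = (4·50.5/20.5) · sin76.7°·cos31.4° / [1 − cos45.3°]
    = 9.854 · 0.8307 / 0.2966 = 27.60 m
FS = H_c / H = 27.60 / 15.2 = 1.816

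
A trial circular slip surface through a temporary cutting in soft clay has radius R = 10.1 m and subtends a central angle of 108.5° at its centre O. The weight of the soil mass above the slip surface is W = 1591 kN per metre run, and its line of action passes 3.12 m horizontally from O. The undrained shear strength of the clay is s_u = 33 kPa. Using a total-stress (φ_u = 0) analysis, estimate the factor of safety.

FS = 1.28

Taking moments about the centre O, the resisting moment is provided by the undrained shear strength acting along the arc:
Arc length L_a = R·θ = 10.1·(108.5°·π/180) = 10.1·1.8937 = 19.13 m
M_R = s_u·L_a·R = 33·19.13·10.1 = 6374.8 kN·m/m
M_D = W·d = 1591·3.12 = 4963.9 kN·m/m
FS = M_R / M_D = 6374.8 / 4963.9 = 1.284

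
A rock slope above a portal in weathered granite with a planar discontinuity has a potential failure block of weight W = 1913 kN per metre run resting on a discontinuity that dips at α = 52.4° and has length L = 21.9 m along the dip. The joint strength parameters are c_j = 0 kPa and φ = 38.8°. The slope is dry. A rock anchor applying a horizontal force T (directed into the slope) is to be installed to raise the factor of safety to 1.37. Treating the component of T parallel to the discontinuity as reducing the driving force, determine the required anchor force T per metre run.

T = 773 kN/m

Resolving forces along and normal to the sliding plane, with the horizontal anchor force T adding T·sinα to the effective normal force and T·cosα acting up the plane against the driving force:
FS = [c_jL + (W cosα + T sinα) tanφ] / [W sinα − T cosα]
Without the anchor: N' = 1167.2 kN/m, driving T_d = 1515.7 kN/m, resisting R = 0·21.9 + 1167.2·tan38.8° = 938.5 kN/m, FS = 0.62.
Setting FS = 1.37 and solving for T:
1.37·(1515.7 − T cos52.4°) = 938.5 + T sin52.4°·tan38.8°
T·(sin52.4°·tan38.8° + 1.37·cos52.4°) = 1.37·1515.7 − 938.5
T·(0.7923·0.8040 + 1.37·0.6101) = 2076.4 − 938.5 = 1138.0
T·1.4729 = 1138.0
T = 772.6 kN/m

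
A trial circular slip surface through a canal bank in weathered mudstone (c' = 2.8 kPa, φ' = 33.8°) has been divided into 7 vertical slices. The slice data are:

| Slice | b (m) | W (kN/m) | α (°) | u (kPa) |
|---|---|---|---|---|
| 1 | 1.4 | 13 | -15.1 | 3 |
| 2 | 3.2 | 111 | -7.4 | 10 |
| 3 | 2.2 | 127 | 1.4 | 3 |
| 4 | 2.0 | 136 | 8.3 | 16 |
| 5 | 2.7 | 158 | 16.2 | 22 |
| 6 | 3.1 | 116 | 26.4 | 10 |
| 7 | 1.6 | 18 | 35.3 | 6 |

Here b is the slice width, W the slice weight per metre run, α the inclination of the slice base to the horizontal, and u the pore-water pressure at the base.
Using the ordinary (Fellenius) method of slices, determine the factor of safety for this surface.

Ordinary method of slices: FS = Σ[c'·Δl_i + (W_i cosα_i − u_i·Δl_i)·tanφ'] / Σ W_i sinα_i, with Δl_i = b_i / cosα_i.
Slice 1: Δl = 1.4/cos(-15.1°) = 1.450 m; N'_1 = 13·cos(-15.1°) − 3·1.450 = 8.2; c'Δl = 4.06; W sinα = -3.4
Slice 2: Δl = 3.2/cos(-7.4°) = 3.227 m; N'_2 = 111·cos(-7.4°) − 10·3.227 = 77.8; c'Δl = 9.04; W sinα = -14.3
Slice 3: Δl = 2.2/cos1.4° = 2.201 m; N'_3 = 127·cos1.4° − 3·2.201 = 120.4; c'Δl = 6.16; W sinα = 3.1
Slice 4: Δl = 2.0/cos8.3° = 2.021 m; N'_4 = 136·cos8.3° − 16·2.021 = 102.2; c'Δl = 5.66; W sinα = 19.6
Slice 5: Δl = 2.7/cos16.2° = 2.812 m; N'_5 = 158·cos16.2° − 22·2.812 = 89.9; c'Δl = 7.87; W sinα = 44.1
Slice 6: Δl = 3.1/cos26.4° = 3.461 m; N'_6 = 116·cos26.4° − 10·3.461 = 69.3; c'Δl = 9.69; W sinα = 51.6
Slice 7: Δl = 1.6/cos35.3° = 1.960 m; N'_7 = 18·cos35.3° − 6·1.960 = 2.9; c'Δl = 5.49; W sinα = 10.4
Σc'Δl = 48.0 kN/m; ΣN' = 470.7 kN/m; ΣW sinα = 111.1 kN/m
Resisting = 48.0 + 470.7·tan33.8° = 48.0 + 315.1 = 363.1 kN/m
FS = 363.1 / 111.1 = 3.268

FS = 3.27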